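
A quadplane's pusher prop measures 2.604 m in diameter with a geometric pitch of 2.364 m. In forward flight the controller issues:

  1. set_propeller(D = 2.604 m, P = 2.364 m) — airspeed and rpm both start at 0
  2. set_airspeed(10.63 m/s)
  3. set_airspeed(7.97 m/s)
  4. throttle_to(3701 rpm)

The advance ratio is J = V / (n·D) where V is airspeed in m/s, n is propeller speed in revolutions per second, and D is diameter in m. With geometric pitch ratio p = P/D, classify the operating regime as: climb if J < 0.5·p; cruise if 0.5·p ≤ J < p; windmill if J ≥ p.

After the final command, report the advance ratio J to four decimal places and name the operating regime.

set_propeller: D = 2.604 m, P = 2.364 m (p = P/D = 0.907834); state ← (V=0, rpm=0)
set_airspeed(10.63): V ← 10.63 m/s
set_airspeed(7.97): V ← 7.97 m/s
throttle_to(3701): rpm ← 3701
final state: V = 7.97 m/s, rpm = 3701 → n = rpm/60 = 61.683333 rev/s
J = V / (n·D) = 7.97 / (61.683333 × 2.604) = 0.049619
regime bands: climb J<0.4539 | cruise [0.4539, 0.9078) | windmill J≥0.9078
J = 0.0496 → climb

J = 0.0496, regime = climb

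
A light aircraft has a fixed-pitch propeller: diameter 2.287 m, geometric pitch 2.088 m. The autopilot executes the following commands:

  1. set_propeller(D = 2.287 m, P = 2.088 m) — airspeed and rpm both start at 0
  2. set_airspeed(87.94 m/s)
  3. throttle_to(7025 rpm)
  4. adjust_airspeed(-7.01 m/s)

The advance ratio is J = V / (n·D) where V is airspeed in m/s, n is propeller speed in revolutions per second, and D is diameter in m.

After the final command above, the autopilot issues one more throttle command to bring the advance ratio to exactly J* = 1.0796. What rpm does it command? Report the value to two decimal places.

set_propeller: D = 2.287 m, P = 2.088 m (p = P/D = 0.912986); state ← (V=0, rpm=0)
set_airspeed(87.94): V ← 87.94 m/s
throttle_to(7025): rpm ← 7025
adjust_airspeed(-7.01): V ← 87.94 -7.01 = 80.93 m/s
final state: V = 80.93 m/s, rpm = 7025 → n = rpm/60 = 117.083333 rev/s
target J* = 1.0796; solve J* = V/(n·D) for n: n = V/(J*·D) = 80.93/(1.0796 × 2.287) = 32.777853 rev/s
rpm = 60·n = 1966.671165

rpm = 1966.67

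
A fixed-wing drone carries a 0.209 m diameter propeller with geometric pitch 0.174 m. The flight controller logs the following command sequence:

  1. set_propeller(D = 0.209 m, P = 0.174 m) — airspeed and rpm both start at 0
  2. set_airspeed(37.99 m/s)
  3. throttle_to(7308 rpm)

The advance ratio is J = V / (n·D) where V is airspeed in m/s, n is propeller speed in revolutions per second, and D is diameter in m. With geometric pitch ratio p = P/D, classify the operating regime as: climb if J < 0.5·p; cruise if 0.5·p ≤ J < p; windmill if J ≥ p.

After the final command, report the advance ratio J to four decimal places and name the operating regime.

set_propeller: D = 0.209 m, P = 0.174 m (p = P/D = 0.832536); state ← (V=0, rpm=0)
set_airspeed(37.99): V ← 37.99 m/s
throttle_to(7308): rpm ← 7308
final state: V = 37.99 m/s, rpm = 7308 → n = rpm/60 = 121.800000 rev/s
J = V / (n·D) = 37.99 / (121.800000 × 0.209) = 1.492367
regime bands: climb J<0.4163 | cruise [0.4163, 0.8325) | windmill J≥0.8325
J = 1.4924 → windmill

J = 1.4924, regime = windmill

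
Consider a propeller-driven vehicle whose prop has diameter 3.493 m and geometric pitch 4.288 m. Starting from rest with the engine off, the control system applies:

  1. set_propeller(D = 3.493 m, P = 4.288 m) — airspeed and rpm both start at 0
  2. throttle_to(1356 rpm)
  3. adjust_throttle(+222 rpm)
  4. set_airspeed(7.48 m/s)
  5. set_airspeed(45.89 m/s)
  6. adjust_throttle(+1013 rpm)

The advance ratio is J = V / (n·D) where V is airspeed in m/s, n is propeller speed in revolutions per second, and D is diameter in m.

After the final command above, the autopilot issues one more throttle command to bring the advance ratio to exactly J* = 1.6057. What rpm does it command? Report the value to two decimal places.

set_propeller: D = 3.493 m, P = 4.288 m (p = P/D = 1.227598); state ← (V=0, rpm=0)
throttle_to(1356): rpm ← 1356
adjust_throttle(+222): rpm ← 1356 +222 = 1578
set_airspeed(7.48): V ← 7.48 m/s
set_airspeed(45.89): V ← 45.89 m/s
adjust_throttle(+1013): rpm ← 1578 +1013 = 2591
final state: V = 45.89 m/s, rpm = 2591 → n = rpm/60 = 43.183333 rev/s
target J* = 1.6057; solve J* = V/(n·D) for n: n = V/(J*·D) = 45.89/(1.6057 × 3.493) = 8.181917 rev/s
rpm = 60·n = 490.915014

rpm = 490.92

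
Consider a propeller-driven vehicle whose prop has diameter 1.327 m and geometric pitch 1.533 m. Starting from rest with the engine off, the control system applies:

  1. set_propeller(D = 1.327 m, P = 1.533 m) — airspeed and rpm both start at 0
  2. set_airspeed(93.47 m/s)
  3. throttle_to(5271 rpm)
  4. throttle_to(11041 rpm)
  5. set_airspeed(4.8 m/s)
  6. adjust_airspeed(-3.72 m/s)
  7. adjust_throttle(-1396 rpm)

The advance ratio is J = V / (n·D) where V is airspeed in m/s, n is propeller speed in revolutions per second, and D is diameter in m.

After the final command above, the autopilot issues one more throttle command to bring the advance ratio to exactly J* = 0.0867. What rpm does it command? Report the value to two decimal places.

set_propeller: D = 1.327 m, P = 1.533 m (p = P/D = 1.155237); state ← (V=0, rpm=0)
set_airspeed(93.47): V ← 93.47 m/s
throttle_to(5271): rpm ← 5271
throttle_to(11041): rpm ← 11041
set_airspeed(4.8): V ← 4.8 m/s
adjust_airspeed(-3.72): V ← 4.8 -3.72 = 1.08 m/s
adjust_throttle(-1396): rpm ← 11041 -1396 = 9645
final state: V = 1.08 m/s, rpm = 9645 → n = rpm/60 = 160.750000 rev/s
target J* = 0.0867; solve J* = V/(n·D) for n: n = V/(J*·D) = 1.08/(0.0867 × 1.327) = 9.387150 rev/s
rpm = 60·n = 563.228971

rpm = 563.23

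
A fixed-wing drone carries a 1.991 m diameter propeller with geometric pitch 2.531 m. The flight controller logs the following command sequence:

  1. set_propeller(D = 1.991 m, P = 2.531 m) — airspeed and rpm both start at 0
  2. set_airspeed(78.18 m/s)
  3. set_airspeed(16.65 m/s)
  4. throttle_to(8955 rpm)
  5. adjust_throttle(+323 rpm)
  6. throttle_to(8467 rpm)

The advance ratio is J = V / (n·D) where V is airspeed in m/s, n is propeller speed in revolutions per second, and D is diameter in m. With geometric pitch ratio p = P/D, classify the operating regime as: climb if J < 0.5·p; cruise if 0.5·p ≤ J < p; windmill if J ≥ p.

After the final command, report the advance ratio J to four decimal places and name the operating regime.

J = 0.0593, regime = climb

set_propeller: D = 1.991 m, P = 2.531 m (p = P/D = 1.271220); state ← (V=0, rpm=0)
set_airspeed(78.18): V ← 78.18 m/s
set_airspeed(16.65): V ← 16.65 m/s
throttle_to(8955): rpm ← 8955
adjust_throttle(+323): rpm ← 8955 +323 = 9278
throttle_to(8467): rpm ← 8467
final state: V = 16.65 m/s, rpm = 8467 → n = rpm/60 = 141.116667 rev/s
J = V / (n·D) = 16.65 / (141.116667 × 1.991) = 0.059260
regime bands: climb J<0.6356 | cruise [0.6356, 1.2712) | windmill J≥1.2712
J = 0.0593 → climb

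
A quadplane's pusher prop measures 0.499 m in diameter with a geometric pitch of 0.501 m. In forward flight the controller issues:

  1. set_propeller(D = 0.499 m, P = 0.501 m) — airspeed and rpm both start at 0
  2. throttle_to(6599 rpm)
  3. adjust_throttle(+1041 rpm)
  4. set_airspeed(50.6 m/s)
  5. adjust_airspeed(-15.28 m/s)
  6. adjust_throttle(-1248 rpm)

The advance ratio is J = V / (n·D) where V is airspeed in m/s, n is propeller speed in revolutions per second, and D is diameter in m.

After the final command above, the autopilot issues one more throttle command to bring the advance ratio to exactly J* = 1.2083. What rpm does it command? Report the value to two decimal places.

set_propeller: D = 0.499 m, P = 0.501 m (p = P/D = 1.004008); state ← (V=0, rpm=0)
throttle_to(6599): rpm ← 6599
adjust_throttle(+1041): rpm ← 6599 +1041 = 7640
set_airspeed(50.6): V ← 50.6 m/s
adjust_airspeed(-15.28): V ← 50.6 -15.28 = 35.32 m/s
adjust_throttle(-1248): rpm ← 7640 -1248 = 6392
final state: V = 35.32 m/s, rpm = 6392 → n = rpm/60 = 106.533333 rev/s
target J* = 1.2083; solve J* = V/(n·D) for n: n = V/(J*·D) = 35.32/(1.2083 × 0.499) = 58.579461 rev/s
rpm = 60·n = 3514.767680

rpm = 3514.77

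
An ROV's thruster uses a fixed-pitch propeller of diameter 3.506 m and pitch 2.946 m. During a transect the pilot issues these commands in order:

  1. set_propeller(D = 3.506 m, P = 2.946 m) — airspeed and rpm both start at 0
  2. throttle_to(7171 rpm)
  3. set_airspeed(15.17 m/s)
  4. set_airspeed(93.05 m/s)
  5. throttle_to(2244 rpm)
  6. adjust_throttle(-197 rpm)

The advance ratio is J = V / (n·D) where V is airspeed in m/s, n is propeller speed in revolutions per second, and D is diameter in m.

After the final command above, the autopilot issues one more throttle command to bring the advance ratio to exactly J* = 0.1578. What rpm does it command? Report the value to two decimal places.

set_propeller: D = 3.506 m, P = 2.946 m (p = P/D = 0.840274); state ← (V=0, rpm=0)
throttle_to(7171): rpm ← 7171
set_airspeed(15.17): V ← 15.17 m/s
set_airspeed(93.05): V ← 93.05 m/s
throttle_to(2244): rpm ← 2244
adjust_throttle(-197): rpm ← 2244 -197 = 2047
final state: V = 93.05 m/s, rpm = 2047 → n = rpm/60 = 34.116667 rev/s
target J* = 0.1578; solve J* = V/(n·D) for n: n = V/(J*·D) = 93.05/(0.1578 × 3.506) = 168.188953 rev/s
rpm = 60·n = 10091.337175

rpm = 10091.34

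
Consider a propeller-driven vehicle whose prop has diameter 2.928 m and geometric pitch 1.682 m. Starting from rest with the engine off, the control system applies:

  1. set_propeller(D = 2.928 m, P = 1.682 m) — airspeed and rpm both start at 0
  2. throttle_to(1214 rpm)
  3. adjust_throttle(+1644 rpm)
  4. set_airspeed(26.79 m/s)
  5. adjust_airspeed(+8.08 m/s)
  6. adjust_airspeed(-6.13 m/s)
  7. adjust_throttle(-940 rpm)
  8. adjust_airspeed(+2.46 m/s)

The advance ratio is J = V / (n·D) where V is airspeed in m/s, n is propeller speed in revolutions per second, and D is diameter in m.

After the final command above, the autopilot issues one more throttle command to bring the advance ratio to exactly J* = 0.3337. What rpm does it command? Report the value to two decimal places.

rpm = 1915.93

set_propeller: D = 2.928 m, P = 1.682 m (p = P/D = 0.574454); state ← (V=0, rpm=0)
throttle_to(1214): rpm ← 1214
adjust_throttle(+1644): rpm ← 1214 +1644 = 2858
set_airspeed(26.79): V ← 26.79 m/s
adjust_airspeed(+8.08): V ← 26.79 +8.08 = 34.87 m/s
adjust_airspeed(-6.13): V ← 34.87 -6.13 = 28.74 m/s
adjust_throttle(-940): rpm ← 2858 -940 = 1918
adjust_airspeed(+2.46): V ← 28.74 +2.46 = 31.2 m/s
final state: V = 31.2 m/s, rpm = 1918 → n = rpm/60 = 31.966667 rev/s
target J* = 0.3337; solve J* = V/(n·D) for n: n = V/(J*·D) = 31.2/(0.3337 × 2.928) = 31.932088 rev/s
rpm = 60·n = 1915.925269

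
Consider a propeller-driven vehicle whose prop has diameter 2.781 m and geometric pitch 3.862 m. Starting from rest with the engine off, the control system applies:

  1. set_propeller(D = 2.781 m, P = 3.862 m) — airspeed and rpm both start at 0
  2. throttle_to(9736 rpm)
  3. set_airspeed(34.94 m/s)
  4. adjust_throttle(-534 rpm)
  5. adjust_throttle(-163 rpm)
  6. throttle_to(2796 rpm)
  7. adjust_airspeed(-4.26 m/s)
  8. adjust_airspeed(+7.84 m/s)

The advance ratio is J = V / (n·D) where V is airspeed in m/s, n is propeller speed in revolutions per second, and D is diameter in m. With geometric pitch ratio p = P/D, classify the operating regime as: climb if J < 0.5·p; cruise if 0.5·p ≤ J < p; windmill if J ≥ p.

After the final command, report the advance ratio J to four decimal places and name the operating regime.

J = 0.2972, regime = climb

set_propeller: D = 2.781 m, P = 3.862 m (p = P/D = 1.388709); state ← (V=0, rpm=0)
throttle_to(9736): rpm ← 9736
set_airspeed(34.94): V ← 34.94 m/s
adjust_throttle(-534): rpm ← 9736 -534 = 9202
adjust_throttle(-163): rpm ← 9202 -163 = 9039
throttle_to(2796): rpm ← 2796
adjust_airspeed(-4.26): V ← 34.94 -4.26 = 30.68 m/s
adjust_airspeed(+7.84): V ← 30.68 +7.84 = 38.52 m/s
final state: V = 38.52 m/s, rpm = 2796 → n = rpm/60 = 46.600000 rev/s
J = V / (n·D) = 38.52 / (46.600000 × 2.781) = 0.297235
regime bands: climb J<0.6944 | cruise [0.6944, 1.3887) | windmill J≥1.3887
J = 0.2972 → climb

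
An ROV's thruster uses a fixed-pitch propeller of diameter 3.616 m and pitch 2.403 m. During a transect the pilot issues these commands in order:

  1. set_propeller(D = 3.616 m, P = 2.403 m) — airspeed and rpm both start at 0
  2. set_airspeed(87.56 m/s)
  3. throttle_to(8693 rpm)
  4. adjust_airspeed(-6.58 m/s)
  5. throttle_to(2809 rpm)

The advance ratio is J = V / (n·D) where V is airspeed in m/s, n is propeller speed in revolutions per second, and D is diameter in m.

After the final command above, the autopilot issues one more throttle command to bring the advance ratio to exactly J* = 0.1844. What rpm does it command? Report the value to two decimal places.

set_propeller: D = 3.616 m, P = 2.403 m (p = P/D = 0.664546); state ← (V=0, rpm=0)
set_airspeed(87.56): V ← 87.56 m/s
throttle_to(8693): rpm ← 8693
adjust_airspeed(-6.58): V ← 87.56 -6.58 = 80.98 m/s
throttle_to(2809): rpm ← 2809
final state: V = 80.98 m/s, rpm = 2809 → n = rpm/60 = 46.816667 rev/s
target J* = 0.1844; solve J* = V/(n·D) for n: n = V/(J*·D) = 80.98/(0.1844 × 3.616) = 121.447459 rev/s
rpm = 60·n = 7286.847561

rpm = 7286.85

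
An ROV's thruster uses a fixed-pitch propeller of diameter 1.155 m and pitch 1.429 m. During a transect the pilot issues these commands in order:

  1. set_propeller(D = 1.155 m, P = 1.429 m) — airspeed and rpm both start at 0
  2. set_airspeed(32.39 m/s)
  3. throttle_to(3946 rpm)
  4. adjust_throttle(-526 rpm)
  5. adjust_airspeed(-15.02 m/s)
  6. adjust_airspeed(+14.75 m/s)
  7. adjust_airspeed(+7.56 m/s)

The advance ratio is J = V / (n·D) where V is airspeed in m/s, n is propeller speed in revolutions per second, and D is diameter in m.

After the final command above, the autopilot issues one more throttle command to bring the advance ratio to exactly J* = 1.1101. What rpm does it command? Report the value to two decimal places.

set_propeller: D = 1.155 m, P = 1.429 m (p = P/D = 1.237229); state ← (V=0, rpm=0)
set_airspeed(32.39): V ← 32.39 m/s
throttle_to(3946): rpm ← 3946
adjust_throttle(-526): rpm ← 3946 -526 = 3420
adjust_airspeed(-15.02): V ← 32.39 -15.02 = 17.37 m/s
adjust_airspeed(+14.75): V ← 17.37 +14.75 = 32.12 m/s
adjust_airspeed(+7.56): V ← 32.12 +7.56 = 39.68 m/s
final state: V = 39.68 m/s, rpm = 3420 → n = rpm/60 = 57.000000 rev/s
target J* = 1.1101; solve J* = V/(n·D) for n: n = V/(J*·D) = 39.68/(1.1101 × 1.155) = 30.947643 rev/s
rpm = 60·n = 1856.858572

rpm = 1856.86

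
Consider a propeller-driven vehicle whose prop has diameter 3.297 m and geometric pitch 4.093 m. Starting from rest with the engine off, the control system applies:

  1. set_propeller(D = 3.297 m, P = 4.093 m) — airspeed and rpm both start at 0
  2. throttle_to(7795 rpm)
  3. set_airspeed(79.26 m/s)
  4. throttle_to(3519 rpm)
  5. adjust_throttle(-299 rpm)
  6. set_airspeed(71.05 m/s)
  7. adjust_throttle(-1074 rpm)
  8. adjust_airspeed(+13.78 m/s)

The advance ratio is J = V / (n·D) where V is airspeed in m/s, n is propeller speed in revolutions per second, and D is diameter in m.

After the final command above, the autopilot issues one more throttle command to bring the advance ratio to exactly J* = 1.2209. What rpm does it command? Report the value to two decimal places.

set_propeller: D = 3.297 m, P = 4.093 m (p = P/D = 1.241432); state ← (V=0, rpm=0)
throttle_to(7795): rpm ← 7795
set_airspeed(79.26): V ← 79.26 m/s
throttle_to(3519): rpm ← 3519
adjust_throttle(-299): rpm ← 3519 -299 = 3220
set_airspeed(71.05): V ← 71.05 m/s
adjust_throttle(-1074): rpm ← 3220 -1074 = 2146
adjust_airspeed(+13.78): V ← 71.05 +13.78 = 84.83 m/s
final state: V = 84.83 m/s, rpm = 2146 → n = rpm/60 = 35.766667 rev/s
target J* = 1.2209; solve J* = V/(n·D) for n: n = V/(J*·D) = 84.83/(1.2209 × 3.297) = 21.074167 rev/s
rpm = 60·n = 1264.450046

rpm = 1264.45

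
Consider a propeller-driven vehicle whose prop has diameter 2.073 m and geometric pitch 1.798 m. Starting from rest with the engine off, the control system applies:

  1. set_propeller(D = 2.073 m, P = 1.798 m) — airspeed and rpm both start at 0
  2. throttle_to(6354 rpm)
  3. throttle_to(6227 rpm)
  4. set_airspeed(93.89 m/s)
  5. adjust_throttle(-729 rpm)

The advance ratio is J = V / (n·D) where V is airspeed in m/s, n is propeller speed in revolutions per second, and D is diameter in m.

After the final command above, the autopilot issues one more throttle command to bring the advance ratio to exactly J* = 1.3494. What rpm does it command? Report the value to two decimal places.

set_propeller: D = 2.073 m, P = 1.798 m (p = P/D = 0.867342); state ← (V=0, rpm=0)
throttle_to(6354): rpm ← 6354
throttle_to(6227): rpm ← 6227
set_airspeed(93.89): V ← 93.89 m/s
adjust_throttle(-729): rpm ← 6227 -729 = 5498
final state: V = 93.89 m/s, rpm = 5498 → n = rpm/60 = 91.633333 rev/s
target J* = 1.3494; solve J* = V/(n·D) for n: n = V/(J*·D) = 93.89/(1.3494 × 2.073) = 33.564434 rev/s
rpm = 60·n = 2013.866054

rpm = 2013.87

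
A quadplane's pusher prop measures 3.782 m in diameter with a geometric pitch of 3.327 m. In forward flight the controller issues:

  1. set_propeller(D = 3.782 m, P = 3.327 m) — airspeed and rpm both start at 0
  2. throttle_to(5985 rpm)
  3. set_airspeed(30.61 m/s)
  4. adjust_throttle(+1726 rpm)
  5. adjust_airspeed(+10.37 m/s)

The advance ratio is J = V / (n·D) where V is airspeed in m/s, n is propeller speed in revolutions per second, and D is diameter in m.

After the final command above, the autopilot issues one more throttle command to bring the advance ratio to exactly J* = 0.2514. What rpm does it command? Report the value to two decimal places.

rpm = 2586.05

set_propeller: D = 3.782 m, P = 3.327 m (p = P/D = 0.879693); state ← (V=0, rpm=0)
throttle_to(5985): rpm ← 5985
set_airspeed(30.61): V ← 30.61 m/s
adjust_throttle(+1726): rpm ← 5985 +1726 = 7711
adjust_airspeed(+10.37): V ← 30.61 +10.37 = 40.98 m/s
final state: V = 40.98 m/s, rpm = 7711 → n = rpm/60 = 128.516667 rev/s
target J* = 0.2514; solve J* = V/(n·D) for n: n = V/(J*·D) = 40.98/(0.2514 × 3.782) = 43.100783 rev/s
rpm = 60·n = 2586.046958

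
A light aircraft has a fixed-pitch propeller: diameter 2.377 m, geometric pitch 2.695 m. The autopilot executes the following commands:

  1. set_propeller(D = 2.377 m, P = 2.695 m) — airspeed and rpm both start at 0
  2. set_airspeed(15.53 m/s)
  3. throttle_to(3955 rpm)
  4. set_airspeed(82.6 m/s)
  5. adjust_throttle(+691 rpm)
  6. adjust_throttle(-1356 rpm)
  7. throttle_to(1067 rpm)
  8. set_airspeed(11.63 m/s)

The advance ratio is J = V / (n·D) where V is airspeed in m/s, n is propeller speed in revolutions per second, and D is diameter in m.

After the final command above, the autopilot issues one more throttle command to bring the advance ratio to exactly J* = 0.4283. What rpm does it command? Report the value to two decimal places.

rpm = 685.42

set_propeller: D = 2.377 m, P = 2.695 m (p = P/D = 1.133782); state ← (V=0, rpm=0)
set_airspeed(15.53): V ← 15.53 m/s
throttle_to(3955): rpm ← 3955
set_airspeed(82.6): V ← 82.6 m/s
adjust_throttle(+691): rpm ← 3955 +691 = 4646
adjust_throttle(-1356): rpm ← 4646 -1356 = 3290
throttle_to(1067): rpm ← 1067
set_airspeed(11.63): V ← 11.63 m/s
final state: V = 11.63 m/s, rpm = 1067 → n = rpm/60 = 17.783333 rev/s
target J* = 0.4283; solve J* = V/(n·D) for n: n = V/(J*·D) = 11.63/(0.4283 × 2.377) = 11.423586 rev/s
rpm = 60·n = 685.415165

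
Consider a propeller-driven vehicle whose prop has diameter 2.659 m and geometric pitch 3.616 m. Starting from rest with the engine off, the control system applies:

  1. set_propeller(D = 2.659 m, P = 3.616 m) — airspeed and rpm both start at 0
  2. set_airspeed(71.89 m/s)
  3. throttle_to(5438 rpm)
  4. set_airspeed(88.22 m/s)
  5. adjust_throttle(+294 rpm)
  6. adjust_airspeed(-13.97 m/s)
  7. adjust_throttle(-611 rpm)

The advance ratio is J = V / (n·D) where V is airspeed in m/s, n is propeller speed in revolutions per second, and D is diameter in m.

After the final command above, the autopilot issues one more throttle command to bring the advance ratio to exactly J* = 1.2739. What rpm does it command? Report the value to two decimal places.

rpm = 1315.21

set_propeller: D = 2.659 m, P = 3.616 m (p = P/D = 1.359910); state ← (V=0, rpm=0)
set_airspeed(71.89): V ← 71.89 m/s
throttle_to(5438): rpm ← 5438
set_airspeed(88.22): V ← 88.22 m/s
adjust_throttle(+294): rpm ← 5438 +294 = 5732
adjust_airspeed(-13.97): V ← 88.22 -13.97 = 74.25 m/s
adjust_throttle(-611): rpm ← 5732 -611 = 5121
final state: V = 74.25 m/s, rpm = 5121 → n = rpm/60 = 85.350000 rev/s
target J* = 1.2739; solve J* = V/(n·D) for n: n = V/(J*·D) = 74.25/(1.2739 × 2.659) = 21.920113 rev/s
rpm = 60·n = 1315.206763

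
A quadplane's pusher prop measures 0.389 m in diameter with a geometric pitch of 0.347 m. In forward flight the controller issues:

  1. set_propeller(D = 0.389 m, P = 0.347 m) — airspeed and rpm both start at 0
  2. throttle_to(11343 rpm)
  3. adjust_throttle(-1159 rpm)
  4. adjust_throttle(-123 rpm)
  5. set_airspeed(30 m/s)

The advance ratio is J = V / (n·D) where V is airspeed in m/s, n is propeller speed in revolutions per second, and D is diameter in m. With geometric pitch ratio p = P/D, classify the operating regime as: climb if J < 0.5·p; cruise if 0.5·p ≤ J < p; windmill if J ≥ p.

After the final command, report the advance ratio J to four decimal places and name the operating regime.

J = 0.4599, regime = cruise

set_propeller: D = 0.389 m, P = 0.347 m (p = P/D = 0.892031); state ← (V=0, rpm=0)
throttle_to(11343): rpm ← 11343
adjust_throttle(-1159): rpm ← 11343 -1159 = 10184
adjust_throttle(-123): rpm ← 10184 -123 = 10061
set_airspeed(30): V ← 30 m/s
final state: V = 30 m/s, rpm = 10061 → n = rpm/60 = 167.683333 rev/s
J = V / (n·D) = 30 / (167.683333 × 0.389) = 0.459919
regime bands: climb J<0.4460 | cruise [0.4460, 0.8920) | windmill J≥0.8920
J = 0.4599 → cruise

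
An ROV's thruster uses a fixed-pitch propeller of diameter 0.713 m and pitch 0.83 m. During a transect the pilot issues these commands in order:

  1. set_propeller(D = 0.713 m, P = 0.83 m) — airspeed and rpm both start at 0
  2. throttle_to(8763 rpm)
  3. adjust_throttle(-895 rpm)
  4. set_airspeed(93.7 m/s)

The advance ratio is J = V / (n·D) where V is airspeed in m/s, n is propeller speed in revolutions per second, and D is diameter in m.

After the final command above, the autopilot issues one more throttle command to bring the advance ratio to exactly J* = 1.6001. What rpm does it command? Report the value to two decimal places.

set_propeller: D = 0.713 m, P = 0.83 m (p = P/D = 1.164095); state ← (V=0, rpm=0)
throttle_to(8763): rpm ← 8763
adjust_throttle(-895): rpm ← 8763 -895 = 7868
set_airspeed(93.7): V ← 93.7 m/s
final state: V = 93.7 m/s, rpm = 7868 → n = rpm/60 = 131.133333 rev/s
target J* = 1.6001; solve J* = V/(n·D) for n: n = V/(J*·D) = 93.7/(1.6001 × 0.713) = 82.130210 rev/s
rpm = 60·n = 4927.812629

rpm = 4927.81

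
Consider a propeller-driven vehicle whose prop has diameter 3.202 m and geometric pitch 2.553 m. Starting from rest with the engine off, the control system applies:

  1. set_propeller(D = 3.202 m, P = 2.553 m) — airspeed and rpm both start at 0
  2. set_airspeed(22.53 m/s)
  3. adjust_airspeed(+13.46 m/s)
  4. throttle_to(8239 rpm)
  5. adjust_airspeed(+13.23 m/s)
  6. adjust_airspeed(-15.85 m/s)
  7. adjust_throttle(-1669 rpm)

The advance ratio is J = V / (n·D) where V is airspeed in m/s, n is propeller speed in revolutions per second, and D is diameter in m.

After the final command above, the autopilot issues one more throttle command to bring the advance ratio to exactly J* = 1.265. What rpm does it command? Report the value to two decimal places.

set_propeller: D = 3.202 m, P = 2.553 m (p = P/D = 0.797314); state ← (V=0, rpm=0)
set_airspeed(22.53): V ← 22.53 m/s
adjust_airspeed(+13.46): V ← 22.53 +13.46 = 35.99 m/s
throttle_to(8239): rpm ← 8239
adjust_airspeed(+13.23): V ← 35.99 +13.23 = 49.22 m/s
adjust_airspeed(-15.85): V ← 49.22 -15.85 = 33.37 m/s
adjust_throttle(-1669): rpm ← 8239 -1669 = 6570
final state: V = 33.37 m/s, rpm = 6570 → n = rpm/60 = 109.500000 rev/s
target J* = 1.265; solve J* = V/(n·D) for n: n = V/(J*·D) = 33.37/(1.265 × 3.202) = 8.238428 rev/s
rpm = 60·n = 494.305683

rpm = 494.31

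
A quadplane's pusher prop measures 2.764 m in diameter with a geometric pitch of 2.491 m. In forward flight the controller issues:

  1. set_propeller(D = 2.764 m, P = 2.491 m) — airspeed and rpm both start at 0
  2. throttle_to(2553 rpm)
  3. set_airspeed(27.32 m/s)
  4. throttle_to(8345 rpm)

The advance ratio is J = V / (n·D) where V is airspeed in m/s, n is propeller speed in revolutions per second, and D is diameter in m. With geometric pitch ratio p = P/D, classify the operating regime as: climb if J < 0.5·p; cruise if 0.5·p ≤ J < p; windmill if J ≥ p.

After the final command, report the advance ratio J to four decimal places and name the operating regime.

set_propeller: D = 2.764 m, P = 2.491 m (p = P/D = 0.901230); state ← (V=0, rpm=0)
throttle_to(2553): rpm ← 2553
set_airspeed(27.32): V ← 27.32 m/s
throttle_to(8345): rpm ← 8345
final state: V = 27.32 m/s, rpm = 8345 → n = rpm/60 = 139.083333 rev/s
J = V / (n·D) = 27.32 / (139.083333 × 2.764) = 0.071067
regime bands: climb J<0.4506 | cruise [0.4506, 0.9012) | windmill J≥0.9012
J = 0.0711 → climb

J = 0.0711, regime = climb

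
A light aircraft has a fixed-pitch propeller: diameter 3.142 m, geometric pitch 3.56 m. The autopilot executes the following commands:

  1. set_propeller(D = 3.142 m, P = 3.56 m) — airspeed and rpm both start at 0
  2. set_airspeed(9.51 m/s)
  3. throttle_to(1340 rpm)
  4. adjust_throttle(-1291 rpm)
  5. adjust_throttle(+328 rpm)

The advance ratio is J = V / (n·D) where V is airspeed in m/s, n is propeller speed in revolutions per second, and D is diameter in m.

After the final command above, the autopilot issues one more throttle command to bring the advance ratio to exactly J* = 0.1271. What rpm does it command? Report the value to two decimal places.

set_propeller: D = 3.142 m, P = 3.56 m (p = P/D = 1.133036); state ← (V=0, rpm=0)
set_airspeed(9.51): V ← 9.51 m/s
throttle_to(1340): rpm ← 1340
adjust_throttle(-1291): rpm ← 1340 -1291 = 49
adjust_throttle(+328): rpm ← 49 +328 = 377
final state: V = 9.51 m/s, rpm = 377 → n = rpm/60 = 6.283333 rev/s
target J* = 0.1271; solve J* = V/(n·D) for n: n = V/(J*·D) = 9.51/(0.1271 × 3.142) = 23.813805 rev/s
rpm = 60·n = 1428.828276

rpm = 1428.83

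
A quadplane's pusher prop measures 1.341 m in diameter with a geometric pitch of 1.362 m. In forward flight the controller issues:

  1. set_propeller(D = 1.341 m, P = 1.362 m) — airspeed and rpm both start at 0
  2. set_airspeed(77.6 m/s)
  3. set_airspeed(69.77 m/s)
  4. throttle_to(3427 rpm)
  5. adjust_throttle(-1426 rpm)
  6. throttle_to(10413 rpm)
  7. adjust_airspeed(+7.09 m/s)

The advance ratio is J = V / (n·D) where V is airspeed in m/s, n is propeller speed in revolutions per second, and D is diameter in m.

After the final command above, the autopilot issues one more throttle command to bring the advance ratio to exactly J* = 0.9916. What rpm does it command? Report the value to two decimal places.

rpm = 3468.06

set_propeller: D = 1.341 m, P = 1.362 m (p = P/D = 1.015660); state ← (V=0, rpm=0)
set_airspeed(77.6): V ← 77.6 m/s
set_airspeed(69.77): V ← 69.77 m/s
throttle_to(3427): rpm ← 3427
adjust_throttle(-1426): rpm ← 3427 -1426 = 2001
throttle_to(10413): rpm ← 10413
adjust_airspeed(+7.09): V ← 69.77 +7.09 = 76.86 m/s
final state: V = 76.86 m/s, rpm = 10413 → n = rpm/60 = 173.550000 rev/s
target J* = 0.9916; solve J* = V/(n·D) for n: n = V/(J*·D) = 76.86/(0.9916 × 1.341) = 57.800964 rev/s
rpm = 60·n = 3468.057861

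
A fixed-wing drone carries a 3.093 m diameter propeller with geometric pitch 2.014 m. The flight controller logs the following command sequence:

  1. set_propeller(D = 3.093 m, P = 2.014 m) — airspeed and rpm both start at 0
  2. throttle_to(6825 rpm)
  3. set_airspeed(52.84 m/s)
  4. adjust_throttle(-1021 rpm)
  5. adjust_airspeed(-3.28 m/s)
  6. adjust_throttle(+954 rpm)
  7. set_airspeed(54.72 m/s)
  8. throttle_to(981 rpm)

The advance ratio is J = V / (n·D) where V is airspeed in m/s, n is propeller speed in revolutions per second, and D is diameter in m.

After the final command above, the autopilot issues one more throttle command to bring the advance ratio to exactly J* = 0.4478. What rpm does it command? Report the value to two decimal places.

set_propeller: D = 3.093 m, P = 2.014 m (p = P/D = 0.651148); state ← (V=0, rpm=0)
throttle_to(6825): rpm ← 6825
set_airspeed(52.84): V ← 52.84 m/s
adjust_throttle(-1021): rpm ← 6825 -1021 = 5804
adjust_airspeed(-3.28): V ← 52.84 -3.28 = 49.56 m/s
adjust_throttle(+954): rpm ← 5804 +954 = 6758
set_airspeed(54.72): V ← 54.72 m/s
throttle_to(981): rpm ← 981
final state: V = 54.72 m/s, rpm = 981 → n = rpm/60 = 16.350000 rev/s
target J* = 0.4478; solve J* = V/(n·D) for n: n = V/(J*·D) = 54.72/(0.4478 × 3.093) = 39.507730 rev/s
rpm = 60·n = 2370.463813

rpm = 2370.46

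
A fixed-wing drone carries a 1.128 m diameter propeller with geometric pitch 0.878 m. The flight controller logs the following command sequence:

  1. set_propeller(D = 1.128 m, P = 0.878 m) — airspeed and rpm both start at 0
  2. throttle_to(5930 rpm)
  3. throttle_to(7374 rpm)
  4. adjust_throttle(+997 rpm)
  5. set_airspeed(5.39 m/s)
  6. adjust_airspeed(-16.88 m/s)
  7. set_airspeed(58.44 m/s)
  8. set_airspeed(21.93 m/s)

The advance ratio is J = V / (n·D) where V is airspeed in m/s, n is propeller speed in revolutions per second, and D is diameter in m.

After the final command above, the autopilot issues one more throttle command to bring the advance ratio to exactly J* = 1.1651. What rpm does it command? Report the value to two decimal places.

set_propeller: D = 1.128 m, P = 0.878 m (p = P/D = 0.778369); state ← (V=0, rpm=0)
throttle_to(5930): rpm ← 5930
throttle_to(7374): rpm ← 7374
adjust_throttle(+997): rpm ← 7374 +997 = 8371
set_airspeed(5.39): V ← 5.39 m/s
adjust_airspeed(-16.88): V ← 5.39 -16.88 = -11.49 m/s
set_airspeed(58.44): V ← 58.44 m/s
set_airspeed(21.93): V ← 21.93 m/s
final state: V = 21.93 m/s, rpm = 8371 → n = rpm/60 = 139.516667 rev/s
target J* = 1.1651; solve J* = V/(n·D) for n: n = V/(J*·D) = 21.93/(1.1651 × 1.128) = 16.686541 rev/s
rpm = 60·n = 1001.192483

rpm = 1001.19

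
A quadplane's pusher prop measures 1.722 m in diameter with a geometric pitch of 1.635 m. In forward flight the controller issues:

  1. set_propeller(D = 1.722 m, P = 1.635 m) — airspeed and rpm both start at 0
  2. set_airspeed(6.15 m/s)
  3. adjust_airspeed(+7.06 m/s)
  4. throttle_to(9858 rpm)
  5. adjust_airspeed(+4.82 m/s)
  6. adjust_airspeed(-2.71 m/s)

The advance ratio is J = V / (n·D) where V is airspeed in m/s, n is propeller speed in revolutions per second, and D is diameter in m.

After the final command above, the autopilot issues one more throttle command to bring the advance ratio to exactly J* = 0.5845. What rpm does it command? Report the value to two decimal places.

rpm = 913.26

set_propeller: D = 1.722 m, P = 1.635 m (p = P/D = 0.949477); state ← (V=0, rpm=0)
set_airspeed(6.15): V ← 6.15 m/s
adjust_airspeed(+7.06): V ← 6.15 +7.06 = 13.21 m/s
throttle_to(9858): rpm ← 9858
adjust_airspeed(+4.82): V ← 13.21 +4.82 = 18.03 m/s
adjust_airspeed(-2.71): V ← 18.03 -2.71 = 15.32 m/s
final state: V = 15.32 m/s, rpm = 9858 → n = rpm/60 = 164.300000 rev/s
target J* = 0.5845; solve J* = V/(n·D) for n: n = V/(J*·D) = 15.32/(0.5845 × 1.722) = 15.220927 rev/s
rpm = 60·n = 913.255619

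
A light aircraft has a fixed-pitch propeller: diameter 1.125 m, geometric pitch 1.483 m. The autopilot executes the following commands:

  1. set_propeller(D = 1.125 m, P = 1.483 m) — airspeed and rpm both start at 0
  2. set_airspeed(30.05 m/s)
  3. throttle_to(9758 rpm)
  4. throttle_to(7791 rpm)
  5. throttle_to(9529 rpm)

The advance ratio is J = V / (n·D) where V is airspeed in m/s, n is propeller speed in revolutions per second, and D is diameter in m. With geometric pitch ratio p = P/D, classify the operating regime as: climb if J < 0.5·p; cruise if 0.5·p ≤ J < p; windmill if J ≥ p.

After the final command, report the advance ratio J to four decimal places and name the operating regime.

J = 0.1682, regime = climb

set_propeller: D = 1.125 m, P = 1.483 m (p = P/D = 1.318222); state ← (V=0, rpm=0)
set_airspeed(30.05): V ← 30.05 m/s
throttle_to(9758): rpm ← 9758
throttle_to(7791): rpm ← 7791
throttle_to(9529): rpm ← 9529
final state: V = 30.05 m/s, rpm = 9529 → n = rpm/60 = 158.816667 rev/s
J = V / (n·D) = 30.05 / (158.816667 × 1.125) = 0.168188
regime bands: climb J<0.6591 | cruise [0.6591, 1.3182) | windmill J≥1.3182
J = 0.1682 → climb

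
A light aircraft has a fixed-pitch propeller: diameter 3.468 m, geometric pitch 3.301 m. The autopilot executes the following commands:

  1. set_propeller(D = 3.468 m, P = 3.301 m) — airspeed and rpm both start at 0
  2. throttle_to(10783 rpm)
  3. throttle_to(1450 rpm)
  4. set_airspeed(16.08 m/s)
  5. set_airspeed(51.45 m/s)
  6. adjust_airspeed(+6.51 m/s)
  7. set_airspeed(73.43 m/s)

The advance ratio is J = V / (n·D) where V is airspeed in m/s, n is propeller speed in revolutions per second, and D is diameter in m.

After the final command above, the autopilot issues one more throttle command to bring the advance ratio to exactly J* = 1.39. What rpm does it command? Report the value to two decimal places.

set_propeller: D = 3.468 m, P = 3.301 m (p = P/D = 0.951845); state ← (V=0, rpm=0)
throttle_to(10783): rpm ← 10783
throttle_to(1450): rpm ← 1450
set_airspeed(16.08): V ← 16.08 m/s
set_airspeed(51.45): V ← 51.45 m/s
adjust_airspeed(+6.51): V ← 51.45 +6.51 = 57.96 m/s
set_airspeed(73.43): V ← 73.43 m/s
final state: V = 73.43 m/s, rpm = 1450 → n = rpm/60 = 24.166667 rev/s
target J* = 1.39; solve J* = V/(n·D) for n: n = V/(J*·D) = 73.43/(1.39 × 3.468) = 15.232796 rev/s
rpm = 60·n = 913.967788

rpm = 913.97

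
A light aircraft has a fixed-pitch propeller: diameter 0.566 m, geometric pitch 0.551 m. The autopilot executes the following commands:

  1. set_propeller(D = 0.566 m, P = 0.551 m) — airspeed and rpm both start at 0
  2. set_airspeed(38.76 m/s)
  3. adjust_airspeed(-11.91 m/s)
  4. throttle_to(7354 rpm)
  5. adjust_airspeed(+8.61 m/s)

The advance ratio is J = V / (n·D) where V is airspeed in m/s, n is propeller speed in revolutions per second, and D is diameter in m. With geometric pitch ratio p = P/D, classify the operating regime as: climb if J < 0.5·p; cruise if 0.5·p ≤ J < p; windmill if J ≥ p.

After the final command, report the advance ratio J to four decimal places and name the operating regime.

J = 0.5112, regime = cruise

set_propeller: D = 0.566 m, P = 0.551 m (p = P/D = 0.973498); state ← (V=0, rpm=0)
set_airspeed(38.76): V ← 38.76 m/s
adjust_airspeed(-11.91): V ← 38.76 -11.91 = 26.85 m/s
throttle_to(7354): rpm ← 7354
adjust_airspeed(+8.61): V ← 26.85 +8.61 = 35.46 m/s
final state: V = 35.46 m/s, rpm = 7354 → n = rpm/60 = 122.566667 rev/s
J = V / (n·D) = 35.46 / (122.566667 × 0.566) = 0.511152
regime bands: climb J<0.4867 | cruise [0.4867, 0.9735) | windmill J≥0.9735
J = 0.5112 → cruise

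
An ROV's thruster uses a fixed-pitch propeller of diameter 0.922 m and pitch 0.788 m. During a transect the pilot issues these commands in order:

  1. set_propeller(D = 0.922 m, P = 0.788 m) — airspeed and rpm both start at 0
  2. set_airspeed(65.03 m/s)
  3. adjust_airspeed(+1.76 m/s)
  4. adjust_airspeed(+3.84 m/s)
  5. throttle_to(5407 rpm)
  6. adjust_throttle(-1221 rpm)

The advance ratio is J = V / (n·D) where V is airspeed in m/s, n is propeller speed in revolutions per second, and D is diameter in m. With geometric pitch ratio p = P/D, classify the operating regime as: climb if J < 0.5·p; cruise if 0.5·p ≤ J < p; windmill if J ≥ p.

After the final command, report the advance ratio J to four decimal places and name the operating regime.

set_propeller: D = 0.922 m, P = 0.788 m (p = P/D = 0.854664); state ← (V=0, rpm=0)
set_airspeed(65.03): V ← 65.03 m/s
adjust_airspeed(+1.76): V ← 65.03 +1.76 = 66.79 m/s
adjust_airspeed(+3.84): V ← 66.79 +3.84 = 70.63 m/s
throttle_to(5407): rpm ← 5407
adjust_throttle(-1221): rpm ← 5407 -1221 = 4186
final state: V = 70.63 m/s, rpm = 4186 → n = rpm/60 = 69.766667 rev/s
J = V / (n·D) = 70.63 / (69.766667 × 0.922) = 1.098020
regime bands: climb J<0.4273 | cruise [0.4273, 0.8547) | windmill J≥0.8547
J = 1.0980 → windmill

J = 1.0980, regime = windmill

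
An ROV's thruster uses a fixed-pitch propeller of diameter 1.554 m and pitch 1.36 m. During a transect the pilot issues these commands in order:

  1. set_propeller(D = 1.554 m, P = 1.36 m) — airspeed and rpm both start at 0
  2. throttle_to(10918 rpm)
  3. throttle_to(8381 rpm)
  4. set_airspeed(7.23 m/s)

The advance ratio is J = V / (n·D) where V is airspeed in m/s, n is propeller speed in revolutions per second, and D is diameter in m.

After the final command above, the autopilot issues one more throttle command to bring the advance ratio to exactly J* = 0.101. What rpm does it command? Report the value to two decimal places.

set_propeller: D = 1.554 m, P = 1.36 m (p = P/D = 0.875161); state ← (V=0, rpm=0)
throttle_to(10918): rpm ← 10918
throttle_to(8381): rpm ← 8381
set_airspeed(7.23): V ← 7.23 m/s
final state: V = 7.23 m/s, rpm = 8381 → n = rpm/60 = 139.683333 rev/s
target J* = 0.101; solve J* = V/(n·D) for n: n = V/(J*·D) = 7.23/(0.101 × 1.554) = 46.064452 rev/s
rpm = 60·n = 2763.867120

rpm = 2763.87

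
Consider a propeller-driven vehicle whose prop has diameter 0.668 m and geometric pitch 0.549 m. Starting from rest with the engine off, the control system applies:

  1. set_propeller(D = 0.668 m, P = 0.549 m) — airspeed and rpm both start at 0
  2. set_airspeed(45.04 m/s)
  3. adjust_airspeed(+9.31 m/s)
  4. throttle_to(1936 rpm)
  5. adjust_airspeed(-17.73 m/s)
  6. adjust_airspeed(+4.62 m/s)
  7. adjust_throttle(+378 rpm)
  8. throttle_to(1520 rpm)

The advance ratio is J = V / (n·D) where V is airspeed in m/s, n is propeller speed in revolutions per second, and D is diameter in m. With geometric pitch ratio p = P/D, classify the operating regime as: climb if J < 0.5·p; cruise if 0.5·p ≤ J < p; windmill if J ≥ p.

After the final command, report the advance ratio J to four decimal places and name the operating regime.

J = 2.4370, regime = windmill

set_propeller: D = 0.668 m, P = 0.549 m (p = P/D = 0.821856); state ← (V=0, rpm=0)
set_airspeed(45.04): V ← 45.04 m/s
adjust_airspeed(+9.31): V ← 45.04 +9.31 = 54.35 m/s
throttle_to(1936): rpm ← 1936
adjust_airspeed(-17.73): V ← 54.35 -17.73 = 36.62 m/s
adjust_airspeed(+4.62): V ← 36.62 +4.62 = 41.24 m/s
adjust_throttle(+378): rpm ← 1936 +378 = 2314
throttle_to(1520): rpm ← 1520
final state: V = 41.24 m/s, rpm = 1520 → n = rpm/60 = 25.333333 rev/s
J = V / (n·D) = 41.24 / (25.333333 × 0.668) = 2.436968
regime bands: climb J<0.4109 | cruise [0.4109, 0.8219) | windmill J≥0.8219
J = 2.4370 → windmill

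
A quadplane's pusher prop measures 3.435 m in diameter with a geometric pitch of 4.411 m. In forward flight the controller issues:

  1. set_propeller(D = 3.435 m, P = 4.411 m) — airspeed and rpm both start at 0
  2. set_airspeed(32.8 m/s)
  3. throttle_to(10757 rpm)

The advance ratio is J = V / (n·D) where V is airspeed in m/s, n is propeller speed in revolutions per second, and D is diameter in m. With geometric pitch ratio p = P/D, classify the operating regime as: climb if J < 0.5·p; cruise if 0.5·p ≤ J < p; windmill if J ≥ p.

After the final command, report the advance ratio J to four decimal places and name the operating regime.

J = 0.0533, regime = climb

set_propeller: D = 3.435 m, P = 4.411 m (p = P/D = 1.284134); state ← (V=0, rpm=0)
set_airspeed(32.8): V ← 32.8 m/s
throttle_to(10757): rpm ← 10757
final state: V = 32.8 m/s, rpm = 10757 → n = rpm/60 = 179.283333 rev/s
J = V / (n·D) = 32.8 / (179.283333 × 3.435) = 0.053261
regime bands: climb J<0.6421 | cruise [0.6421, 1.2841) | windmill J≥1.2841
J = 0.0533 → climb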